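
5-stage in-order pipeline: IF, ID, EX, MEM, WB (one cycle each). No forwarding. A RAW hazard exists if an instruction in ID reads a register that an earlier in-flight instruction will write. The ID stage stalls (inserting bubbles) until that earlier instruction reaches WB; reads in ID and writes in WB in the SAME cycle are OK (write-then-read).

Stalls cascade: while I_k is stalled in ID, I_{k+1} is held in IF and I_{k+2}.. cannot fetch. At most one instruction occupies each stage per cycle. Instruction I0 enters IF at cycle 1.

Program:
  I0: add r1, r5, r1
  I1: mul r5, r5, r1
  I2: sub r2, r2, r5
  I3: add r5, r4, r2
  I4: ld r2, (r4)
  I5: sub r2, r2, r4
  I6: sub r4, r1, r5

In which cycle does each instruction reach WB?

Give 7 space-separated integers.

Answer: 5 8 11 14 15 18 19

Derivation:
I0 add r1 <- r5,r1: IF@1 ID@2 stall=0 (-) EX@3 MEM@4 WB@5
I1 mul r5 <- r5,r1: IF@2 ID@3 stall=2 (RAW on I0.r1 (WB@5)) EX@6 MEM@7 WB@8
I2 sub r2 <- r2,r5: IF@3 ID@6 stall=2 (RAW on I1.r5 (WB@8)) EX@9 MEM@10 WB@11
I3 add r5 <- r4,r2: IF@6 ID@9 stall=2 (RAW on I2.r2 (WB@11)) EX@12 MEM@13 WB@14
I4 ld r2 <- r4: IF@9 ID@12 stall=0 (-) EX@13 MEM@14 WB@15
I5 sub r2 <- r2,r4: IF@12 ID@13 stall=2 (RAW on I4.r2 (WB@15)) EX@16 MEM@17 WB@18
I6 sub r4 <- r1,r5: IF@13 ID@16 stall=0 (-) EX@17 MEM@18 WB@19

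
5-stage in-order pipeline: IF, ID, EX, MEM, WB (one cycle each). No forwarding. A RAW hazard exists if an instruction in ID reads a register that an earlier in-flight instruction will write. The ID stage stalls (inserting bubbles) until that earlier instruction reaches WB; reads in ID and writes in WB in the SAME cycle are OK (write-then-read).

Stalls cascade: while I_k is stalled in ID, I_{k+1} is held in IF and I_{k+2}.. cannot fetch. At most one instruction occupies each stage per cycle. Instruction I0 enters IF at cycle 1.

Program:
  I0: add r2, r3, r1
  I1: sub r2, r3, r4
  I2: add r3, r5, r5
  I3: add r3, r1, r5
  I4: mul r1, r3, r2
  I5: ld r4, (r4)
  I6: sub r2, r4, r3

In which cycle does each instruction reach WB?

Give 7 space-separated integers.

Answer: 5 6 7 8 11 12 15

Derivation:
I0 add r2 <- r3,r1: IF@1 ID@2 stall=0 (-) EX@3 MEM@4 WB@5
I1 sub r2 <- r3,r4: IF@2 ID@3 stall=0 (-) EX@4 MEM@5 WB@6
I2 add r3 <- r5,r5: IF@3 ID@4 stall=0 (-) EX@5 MEM@6 WB@7
I3 add r3 <- r1,r5: IF@4 ID@5 stall=0 (-) EX@6 MEM@7 WB@8
I4 mul r1 <- r3,r2: IF@5 ID@6 stall=2 (RAW on I3.r3 (WB@8)) EX@9 MEM@10 WB@11
I5 ld r4 <- r4: IF@6 ID@9 stall=0 (-) EX@10 MEM@11 WB@12
I6 sub r2 <- r4,r3: IF@9 ID@10 stall=2 (RAW on I5.r4 (WB@12)) EX@13 MEM@14 WB@15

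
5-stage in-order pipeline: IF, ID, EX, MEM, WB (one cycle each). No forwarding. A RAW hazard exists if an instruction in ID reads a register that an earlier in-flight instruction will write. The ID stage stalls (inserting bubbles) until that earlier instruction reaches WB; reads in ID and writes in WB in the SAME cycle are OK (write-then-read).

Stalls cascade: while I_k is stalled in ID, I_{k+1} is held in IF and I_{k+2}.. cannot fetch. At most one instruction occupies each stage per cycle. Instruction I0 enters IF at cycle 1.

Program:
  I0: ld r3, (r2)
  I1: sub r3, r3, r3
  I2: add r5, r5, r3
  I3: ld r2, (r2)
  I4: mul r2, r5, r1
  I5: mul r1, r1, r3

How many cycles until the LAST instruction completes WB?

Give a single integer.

Answer: 15

Derivation:
I0 ld r3 <- r2: IF@1 ID@2 stall=0 (-) EX@3 MEM@4 WB@5
I1 sub r3 <- r3,r3: IF@2 ID@3 stall=2 (RAW on I0.r3 (WB@5)) EX@6 MEM@7 WB@8
I2 add r5 <- r5,r3: IF@3 ID@6 stall=2 (RAW on I1.r3 (WB@8)) EX@9 MEM@10 WB@11
I3 ld r2 <- r2: IF@6 ID@9 stall=0 (-) EX@10 MEM@11 WB@12
I4 mul r2 <- r5,r1: IF@9 ID@10 stall=1 (RAW on I2.r5 (WB@11)) EX@12 MEM@13 WB@14
I5 mul r1 <- r1,r3: IF@10 ID@12 stall=0 (-) EX@13 MEM@14 WB@15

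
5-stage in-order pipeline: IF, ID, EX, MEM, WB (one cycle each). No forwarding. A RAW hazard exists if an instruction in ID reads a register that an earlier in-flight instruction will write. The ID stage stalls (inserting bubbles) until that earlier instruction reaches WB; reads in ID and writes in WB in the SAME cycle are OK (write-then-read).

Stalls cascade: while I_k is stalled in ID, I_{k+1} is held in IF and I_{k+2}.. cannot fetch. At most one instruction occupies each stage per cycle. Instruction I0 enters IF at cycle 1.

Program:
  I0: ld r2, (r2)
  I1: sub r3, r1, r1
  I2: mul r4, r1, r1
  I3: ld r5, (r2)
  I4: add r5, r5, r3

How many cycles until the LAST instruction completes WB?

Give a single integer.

I0 ld r2 <- r2: IF@1 ID@2 stall=0 (-) EX@3 MEM@4 WB@5
I1 sub r3 <- r1,r1: IF@2 ID@3 stall=0 (-) EX@4 MEM@5 WB@6
I2 mul r4 <- r1,r1: IF@3 ID@4 stall=0 (-) EX@5 MEM@6 WB@7
I3 ld r5 <- r2: IF@4 ID@5 stall=0 (-) EX@6 MEM@7 WB@8
I4 add r5 <- r5,r3: IF@5 ID@6 stall=2 (RAW on I3.r5 (WB@8)) EX@9 MEM@10 WB@11

Answer: 11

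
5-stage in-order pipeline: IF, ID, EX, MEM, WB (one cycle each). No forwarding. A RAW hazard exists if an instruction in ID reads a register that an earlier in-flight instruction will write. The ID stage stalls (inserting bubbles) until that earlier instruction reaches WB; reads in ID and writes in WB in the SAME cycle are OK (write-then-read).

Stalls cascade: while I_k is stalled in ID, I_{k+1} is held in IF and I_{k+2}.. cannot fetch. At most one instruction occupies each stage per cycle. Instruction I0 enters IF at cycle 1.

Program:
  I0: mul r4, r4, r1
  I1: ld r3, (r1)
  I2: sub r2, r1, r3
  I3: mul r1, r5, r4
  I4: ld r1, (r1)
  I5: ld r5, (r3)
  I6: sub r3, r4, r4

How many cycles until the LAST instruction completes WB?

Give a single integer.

Answer: 15

Derivation:
I0 mul r4 <- r4,r1: IF@1 ID@2 stall=0 (-) EX@3 MEM@4 WB@5
I1 ld r3 <- r1: IF@2 ID@3 stall=0 (-) EX@4 MEM@5 WB@6
I2 sub r2 <- r1,r3: IF@3 ID@4 stall=2 (RAW on I1.r3 (WB@6)) EX@7 MEM@8 WB@9
I3 mul r1 <- r5,r4: IF@4 ID@7 stall=0 (-) EX@8 MEM@9 WB@10
I4 ld r1 <- r1: IF@7 ID@8 stall=2 (RAW on I3.r1 (WB@10)) EX@11 MEM@12 WB@13
I5 ld r5 <- r3: IF@8 ID@11 stall=0 (-) EX@12 MEM@13 WB@14
I6 sub r3 <- r4,r4: IF@11 ID@12 stall=0 (-) EX@13 MEM@14 WB@15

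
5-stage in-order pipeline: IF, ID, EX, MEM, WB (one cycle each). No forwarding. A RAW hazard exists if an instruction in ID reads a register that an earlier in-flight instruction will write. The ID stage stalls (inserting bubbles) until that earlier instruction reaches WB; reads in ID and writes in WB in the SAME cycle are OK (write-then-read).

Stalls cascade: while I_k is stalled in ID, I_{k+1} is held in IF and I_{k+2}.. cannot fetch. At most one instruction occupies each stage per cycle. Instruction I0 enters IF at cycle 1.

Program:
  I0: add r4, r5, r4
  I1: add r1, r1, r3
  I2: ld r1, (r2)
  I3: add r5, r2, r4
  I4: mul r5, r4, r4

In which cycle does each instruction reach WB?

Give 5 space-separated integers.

I0 add r4 <- r5,r4: IF@1 ID@2 stall=0 (-) EX@3 MEM@4 WB@5
I1 add r1 <- r1,r3: IF@2 ID@3 stall=0 (-) EX@4 MEM@5 WB@6
I2 ld r1 <- r2: IF@3 ID@4 stall=0 (-) EX@5 MEM@6 WB@7
I3 add r5 <- r2,r4: IF@4 ID@5 stall=0 (-) EX@6 MEM@7 WB@8
I4 mul r5 <- r4,r4: IF@5 ID@6 stall=0 (-) EX@7 MEM@8 WB@9

Answer: 5 6 7 8 9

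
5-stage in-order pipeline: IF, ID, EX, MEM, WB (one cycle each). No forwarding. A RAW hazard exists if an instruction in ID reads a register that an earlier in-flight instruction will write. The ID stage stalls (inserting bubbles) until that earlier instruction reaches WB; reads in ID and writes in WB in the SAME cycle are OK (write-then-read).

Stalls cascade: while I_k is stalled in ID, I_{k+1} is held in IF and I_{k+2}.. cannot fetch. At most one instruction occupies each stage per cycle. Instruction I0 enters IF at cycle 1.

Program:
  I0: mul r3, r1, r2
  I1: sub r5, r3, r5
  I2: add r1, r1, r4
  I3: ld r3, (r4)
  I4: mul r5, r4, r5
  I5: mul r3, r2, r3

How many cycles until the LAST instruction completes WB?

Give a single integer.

I0 mul r3 <- r1,r2: IF@1 ID@2 stall=0 (-) EX@3 MEM@4 WB@5
I1 sub r5 <- r3,r5: IF@2 ID@3 stall=2 (RAW on I0.r3 (WB@5)) EX@6 MEM@7 WB@8
I2 add r1 <- r1,r4: IF@3 ID@6 stall=0 (-) EX@7 MEM@8 WB@9
I3 ld r3 <- r4: IF@6 ID@7 stall=0 (-) EX@8 MEM@9 WB@10
I4 mul r5 <- r4,r5: IF@7 ID@8 stall=0 (-) EX@9 MEM@10 WB@11
I5 mul r3 <- r2,r3: IF@8 ID@9 stall=1 (RAW on I3.r3 (WB@10)) EX@11 MEM@12 WB@13

Answer: 13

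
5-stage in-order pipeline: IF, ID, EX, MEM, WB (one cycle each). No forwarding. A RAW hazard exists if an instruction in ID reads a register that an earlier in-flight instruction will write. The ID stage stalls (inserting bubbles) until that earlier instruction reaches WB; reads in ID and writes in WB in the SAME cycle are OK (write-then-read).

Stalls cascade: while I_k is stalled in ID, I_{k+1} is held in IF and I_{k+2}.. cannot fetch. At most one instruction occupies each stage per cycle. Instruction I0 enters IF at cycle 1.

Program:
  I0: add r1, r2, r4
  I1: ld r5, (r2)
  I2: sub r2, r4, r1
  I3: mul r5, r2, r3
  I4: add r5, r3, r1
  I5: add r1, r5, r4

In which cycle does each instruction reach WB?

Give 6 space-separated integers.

I0 add r1 <- r2,r4: IF@1 ID@2 stall=0 (-) EX@3 MEM@4 WB@5
I1 ld r5 <- r2: IF@2 ID@3 stall=0 (-) EX@4 MEM@5 WB@6
I2 sub r2 <- r4,r1: IF@3 ID@4 stall=1 (RAW on I0.r1 (WB@5)) EX@6 MEM@7 WB@8
I3 mul r5 <- r2,r3: IF@4 ID@6 stall=2 (RAW on I2.r2 (WB@8)) EX@9 MEM@10 WB@11
I4 add r5 <- r3,r1: IF@6 ID@9 stall=0 (-) EX@10 MEM@11 WB@12
I5 add r1 <- r5,r4: IF@9 ID@10 stall=2 (RAW on I4.r5 (WB@12)) EX@13 MEM@14 WB@15

Answer: 5 6 8 11 12 15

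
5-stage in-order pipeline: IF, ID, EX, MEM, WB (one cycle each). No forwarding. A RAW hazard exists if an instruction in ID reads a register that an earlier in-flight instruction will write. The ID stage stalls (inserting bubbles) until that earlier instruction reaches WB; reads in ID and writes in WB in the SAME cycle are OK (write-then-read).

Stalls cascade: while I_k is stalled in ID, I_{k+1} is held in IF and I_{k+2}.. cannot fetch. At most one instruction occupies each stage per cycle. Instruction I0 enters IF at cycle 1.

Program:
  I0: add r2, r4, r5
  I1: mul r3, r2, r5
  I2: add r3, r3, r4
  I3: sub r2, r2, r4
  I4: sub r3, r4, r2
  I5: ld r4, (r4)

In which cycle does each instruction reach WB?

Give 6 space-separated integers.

I0 add r2 <- r4,r5: IF@1 ID@2 stall=0 (-) EX@3 MEM@4 WB@5
I1 mul r3 <- r2,r5: IF@2 ID@3 stall=2 (RAW on I0.r2 (WB@5)) EX@6 MEM@7 WB@8
I2 add r3 <- r3,r4: IF@3 ID@6 stall=2 (RAW on I1.r3 (WB@8)) EX@9 MEM@10 WB@11
I3 sub r2 <- r2,r4: IF@6 ID@9 stall=0 (-) EX@10 MEM@11 WB@12
I4 sub r3 <- r4,r2: IF@9 ID@10 stall=2 (RAW on I3.r2 (WB@12)) EX@13 MEM@14 WB@15
I5 ld r4 <- r4: IF@10 ID@13 stall=0 (-) EX@14 MEM@15 WB@16

Answer: 5 8 11 12 15 16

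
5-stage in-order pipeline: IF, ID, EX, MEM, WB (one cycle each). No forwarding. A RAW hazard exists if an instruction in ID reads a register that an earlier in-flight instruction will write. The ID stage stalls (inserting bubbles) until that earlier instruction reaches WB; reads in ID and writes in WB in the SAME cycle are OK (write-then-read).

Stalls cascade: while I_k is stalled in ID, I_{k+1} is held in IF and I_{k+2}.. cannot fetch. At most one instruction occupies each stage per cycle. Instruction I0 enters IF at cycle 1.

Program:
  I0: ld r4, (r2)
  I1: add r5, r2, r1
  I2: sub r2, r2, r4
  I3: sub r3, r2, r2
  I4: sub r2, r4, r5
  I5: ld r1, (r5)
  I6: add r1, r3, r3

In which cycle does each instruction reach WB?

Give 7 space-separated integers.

I0 ld r4 <- r2: IF@1 ID@2 stall=0 (-) EX@3 MEM@4 WB@5
I1 add r5 <- r2,r1: IF@2 ID@3 stall=0 (-) EX@4 MEM@5 WB@6
I2 sub r2 <- r2,r4: IF@3 ID@4 stall=1 (RAW on I0.r4 (WB@5)) EX@6 MEM@7 WB@8
I3 sub r3 <- r2,r2: IF@4 ID@6 stall=2 (RAW on I2.r2 (WB@8)) EX@9 MEM@10 WB@11
I4 sub r2 <- r4,r5: IF@6 ID@9 stall=0 (-) EX@10 MEM@11 WB@12
I5 ld r1 <- r5: IF@9 ID@10 stall=0 (-) EX@11 MEM@12 WB@13
I6 add r1 <- r3,r3: IF@10 ID@11 stall=0 (-) EX@12 MEM@13 WB@14

Answer: 5 6 8 11 12 13 14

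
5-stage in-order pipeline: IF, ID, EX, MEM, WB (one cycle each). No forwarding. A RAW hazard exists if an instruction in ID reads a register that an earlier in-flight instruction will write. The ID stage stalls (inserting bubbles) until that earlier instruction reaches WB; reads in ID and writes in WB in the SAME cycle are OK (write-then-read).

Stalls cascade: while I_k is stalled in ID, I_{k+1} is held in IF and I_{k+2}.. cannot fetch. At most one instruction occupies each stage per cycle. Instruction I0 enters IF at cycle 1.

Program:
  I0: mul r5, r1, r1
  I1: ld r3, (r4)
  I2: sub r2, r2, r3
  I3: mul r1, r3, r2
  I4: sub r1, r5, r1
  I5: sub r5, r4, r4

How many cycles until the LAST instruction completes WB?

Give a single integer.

Answer: 16

Derivation:
I0 mul r5 <- r1,r1: IF@1 ID@2 stall=0 (-) EX@3 MEM@4 WB@5
I1 ld r3 <- r4: IF@2 ID@3 stall=0 (-) EX@4 MEM@5 WB@6
I2 sub r2 <- r2,r3: IF@3 ID@4 stall=2 (RAW on I1.r3 (WB@6)) EX@7 MEM@8 WB@9
I3 mul r1 <- r3,r2: IF@4 ID@7 stall=2 (RAW on I2.r2 (WB@9)) EX@10 MEM@11 WB@12
I4 sub r1 <- r5,r1: IF@7 ID@10 stall=2 (RAW on I3.r1 (WB@12)) EX@13 MEM@14 WB@15
I5 sub r5 <- r4,r4: IF@10 ID@13 stall=0 (-) EX@14 MEM@15 WB@16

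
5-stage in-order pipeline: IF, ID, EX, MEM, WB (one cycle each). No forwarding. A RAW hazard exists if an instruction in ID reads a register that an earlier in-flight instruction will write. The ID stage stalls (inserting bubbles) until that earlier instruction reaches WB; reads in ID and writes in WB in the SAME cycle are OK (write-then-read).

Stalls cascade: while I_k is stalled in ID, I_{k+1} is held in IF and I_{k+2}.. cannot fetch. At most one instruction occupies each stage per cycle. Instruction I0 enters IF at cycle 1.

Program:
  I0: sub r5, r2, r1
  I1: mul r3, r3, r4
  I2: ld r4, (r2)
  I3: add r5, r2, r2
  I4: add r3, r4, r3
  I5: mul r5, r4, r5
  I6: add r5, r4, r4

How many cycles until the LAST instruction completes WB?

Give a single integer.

Answer: 12

Derivation:
I0 sub r5 <- r2,r1: IF@1 ID@2 stall=0 (-) EX@3 MEM@4 WB@5
I1 mul r3 <- r3,r4: IF@2 ID@3 stall=0 (-) EX@4 MEM@5 WB@6
I2 ld r4 <- r2: IF@3 ID@4 stall=0 (-) EX@5 MEM@6 WB@7
I3 add r5 <- r2,r2: IF@4 ID@5 stall=0 (-) EX@6 MEM@7 WB@8
I4 add r3 <- r4,r3: IF@5 ID@6 stall=1 (RAW on I2.r4 (WB@7)) EX@8 MEM@9 WB@10
I5 mul r5 <- r4,r5: IF@6 ID@8 stall=0 (-) EX@9 MEM@10 WB@11
I6 add r5 <- r4,r4: IF@8 ID@9 stall=0 (-) EX@10 MEM@11 WB@12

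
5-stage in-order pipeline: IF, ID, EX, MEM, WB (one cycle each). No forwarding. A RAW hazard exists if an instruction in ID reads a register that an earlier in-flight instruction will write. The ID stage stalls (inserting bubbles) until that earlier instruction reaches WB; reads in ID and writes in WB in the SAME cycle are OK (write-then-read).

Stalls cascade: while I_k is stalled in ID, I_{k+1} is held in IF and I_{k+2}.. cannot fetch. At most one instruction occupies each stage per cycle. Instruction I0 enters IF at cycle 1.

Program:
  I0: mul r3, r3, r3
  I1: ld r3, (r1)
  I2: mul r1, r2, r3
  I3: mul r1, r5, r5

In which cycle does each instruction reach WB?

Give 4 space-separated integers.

Answer: 5 6 9 10

Derivation:
I0 mul r3 <- r3,r3: IF@1 ID@2 stall=0 (-) EX@3 MEM@4 WB@5
I1 ld r3 <- r1: IF@2 ID@3 stall=0 (-) EX@4 MEM@5 WB@6
I2 mul r1 <- r2,r3: IF@3 ID@4 stall=2 (RAW on I1.r3 (WB@6)) EX@7 MEM@8 WB@9
I3 mul r1 <- r5,r5: IF@4 ID@7 stall=0 (-) EX@8 MEM@9 WB@10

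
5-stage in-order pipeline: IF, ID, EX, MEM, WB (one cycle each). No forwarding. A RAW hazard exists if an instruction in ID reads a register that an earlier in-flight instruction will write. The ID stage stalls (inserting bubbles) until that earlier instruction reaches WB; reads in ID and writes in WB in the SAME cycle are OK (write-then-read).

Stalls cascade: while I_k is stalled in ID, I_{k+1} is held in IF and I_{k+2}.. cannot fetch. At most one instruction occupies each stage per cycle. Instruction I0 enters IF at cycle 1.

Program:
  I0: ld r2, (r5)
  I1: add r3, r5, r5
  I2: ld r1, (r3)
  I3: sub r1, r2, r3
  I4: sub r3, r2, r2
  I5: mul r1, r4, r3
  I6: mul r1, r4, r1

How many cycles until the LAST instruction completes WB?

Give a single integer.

I0 ld r2 <- r5: IF@1 ID@2 stall=0 (-) EX@3 MEM@4 WB@5
I1 add r3 <- r5,r5: IF@2 ID@3 stall=0 (-) EX@4 MEM@5 WB@6
I2 ld r1 <- r3: IF@3 ID@4 stall=2 (RAW on I1.r3 (WB@6)) EX@7 MEM@8 WB@9
I3 sub r1 <- r2,r3: IF@4 ID@7 stall=0 (-) EX@8 MEM@9 WB@10
I4 sub r3 <- r2,r2: IF@7 ID@8 stall=0 (-) EX@9 MEM@10 WB@11
I5 mul r1 <- r4,r3: IF@8 ID@9 stall=2 (RAW on I4.r3 (WB@11)) EX@12 MEM@13 WB@14
I6 mul r1 <- r4,r1: IF@9 ID@12 stall=2 (RAW on I5.r1 (WB@14)) EX@15 MEM@16 WB@17

Answer: 17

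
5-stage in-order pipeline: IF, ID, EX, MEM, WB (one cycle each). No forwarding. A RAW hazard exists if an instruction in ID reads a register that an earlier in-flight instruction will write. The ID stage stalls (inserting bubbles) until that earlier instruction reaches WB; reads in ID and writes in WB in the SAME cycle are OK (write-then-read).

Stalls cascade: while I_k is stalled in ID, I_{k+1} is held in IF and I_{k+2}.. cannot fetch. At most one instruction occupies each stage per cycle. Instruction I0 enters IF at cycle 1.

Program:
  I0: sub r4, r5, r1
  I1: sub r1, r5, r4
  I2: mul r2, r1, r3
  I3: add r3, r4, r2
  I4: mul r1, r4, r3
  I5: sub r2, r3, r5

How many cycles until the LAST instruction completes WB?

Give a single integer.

I0 sub r4 <- r5,r1: IF@1 ID@2 stall=0 (-) EX@3 MEM@4 WB@5
I1 sub r1 <- r5,r4: IF@2 ID@3 stall=2 (RAW on I0.r4 (WB@5)) EX@6 MEM@7 WB@8
I2 mul r2 <- r1,r3: IF@3 ID@6 stall=2 (RAW on I1.r1 (WB@8)) EX@9 MEM@10 WB@11
I3 add r3 <- r4,r2: IF@6 ID@9 stall=2 (RAW on I2.r2 (WB@11)) EX@12 MEM@13 WB@14
I4 mul r1 <- r4,r3: IF@9 ID@12 stall=2 (RAW on I3.r3 (WB@14)) EX@15 MEM@16 WB@17
I5 sub r2 <- r3,r5: IF@12 ID@15 stall=0 (-) EX@16 MEM@17 WB@18

Answer: 18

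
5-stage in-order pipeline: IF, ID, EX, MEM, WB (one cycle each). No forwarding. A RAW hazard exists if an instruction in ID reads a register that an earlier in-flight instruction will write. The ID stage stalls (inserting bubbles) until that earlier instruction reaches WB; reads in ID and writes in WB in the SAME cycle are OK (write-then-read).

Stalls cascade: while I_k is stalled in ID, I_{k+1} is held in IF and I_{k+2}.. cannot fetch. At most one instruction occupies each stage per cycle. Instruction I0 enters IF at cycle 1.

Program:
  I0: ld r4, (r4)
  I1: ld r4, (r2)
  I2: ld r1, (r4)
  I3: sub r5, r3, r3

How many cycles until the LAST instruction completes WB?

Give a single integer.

I0 ld r4 <- r4: IF@1 ID@2 stall=0 (-) EX@3 MEM@4 WB@5
I1 ld r4 <- r2: IF@2 ID@3 stall=0 (-) EX@4 MEM@5 WB@6
I2 ld r1 <- r4: IF@3 ID@4 stall=2 (RAW on I1.r4 (WB@6)) EX@7 MEM@8 WB@9
I3 sub r5 <- r3,r3: IF@4 ID@7 stall=0 (-) EX@8 MEM@9 WB@10

Answer: 10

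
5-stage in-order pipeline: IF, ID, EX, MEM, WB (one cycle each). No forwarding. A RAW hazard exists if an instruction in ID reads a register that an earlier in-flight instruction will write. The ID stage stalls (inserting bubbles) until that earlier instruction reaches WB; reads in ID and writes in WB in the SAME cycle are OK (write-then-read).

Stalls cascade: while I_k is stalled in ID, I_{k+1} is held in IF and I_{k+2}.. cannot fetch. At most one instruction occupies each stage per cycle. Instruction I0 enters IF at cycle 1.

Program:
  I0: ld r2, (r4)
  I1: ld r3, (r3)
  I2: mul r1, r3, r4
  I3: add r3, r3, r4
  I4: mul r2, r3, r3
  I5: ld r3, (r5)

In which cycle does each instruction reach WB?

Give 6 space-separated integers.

Answer: 5 6 9 10 13 14

Derivation:
I0 ld r2 <- r4: IF@1 ID@2 stall=0 (-) EX@3 MEM@4 WB@5
I1 ld r3 <- r3: IF@2 ID@3 stall=0 (-) EX@4 MEM@5 WB@6
I2 mul r1 <- r3,r4: IF@3 ID@4 stall=2 (RAW on I1.r3 (WB@6)) EX@7 MEM@8 WB@9
I3 add r3 <- r3,r4: IF@4 ID@7 stall=0 (-) EX@8 MEM@9 WB@10
I4 mul r2 <- r3,r3: IF@7 ID@8 stall=2 (RAW on I3.r3 (WB@10)) EX@11 MEM@12 WB@13
I5 ld r3 <- r5: IF@8 ID@11 stall=0 (-) EX@12 MEM@13 WB@14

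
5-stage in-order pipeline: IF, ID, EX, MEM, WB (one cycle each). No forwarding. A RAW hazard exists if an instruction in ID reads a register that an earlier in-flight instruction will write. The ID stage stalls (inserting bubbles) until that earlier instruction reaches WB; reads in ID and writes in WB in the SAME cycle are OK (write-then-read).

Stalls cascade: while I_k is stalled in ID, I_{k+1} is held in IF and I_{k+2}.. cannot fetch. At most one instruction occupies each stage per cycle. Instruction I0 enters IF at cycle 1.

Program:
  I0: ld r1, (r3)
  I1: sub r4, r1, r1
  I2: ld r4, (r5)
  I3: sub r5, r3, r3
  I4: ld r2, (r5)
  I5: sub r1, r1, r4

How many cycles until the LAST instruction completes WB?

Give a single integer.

Answer: 14

Derivation:
I0 ld r1 <- r3: IF@1 ID@2 stall=0 (-) EX@3 MEM@4 WB@5
I1 sub r4 <- r1,r1: IF@2 ID@3 stall=2 (RAW on I0.r1 (WB@5)) EX@6 MEM@7 WB@8
I2 ld r4 <- r5: IF@3 ID@6 stall=0 (-) EX@7 MEM@8 WB@9
I3 sub r5 <- r3,r3: IF@6 ID@7 stall=0 (-) EX@8 MEM@9 WB@10
I4 ld r2 <- r5: IF@7 ID@8 stall=2 (RAW on I3.r5 (WB@10)) EX@11 MEM@12 WB@13
I5 sub r1 <- r1,r4: IF@8 ID@11 stall=0 (-) EX@12 MEM@13 WB@14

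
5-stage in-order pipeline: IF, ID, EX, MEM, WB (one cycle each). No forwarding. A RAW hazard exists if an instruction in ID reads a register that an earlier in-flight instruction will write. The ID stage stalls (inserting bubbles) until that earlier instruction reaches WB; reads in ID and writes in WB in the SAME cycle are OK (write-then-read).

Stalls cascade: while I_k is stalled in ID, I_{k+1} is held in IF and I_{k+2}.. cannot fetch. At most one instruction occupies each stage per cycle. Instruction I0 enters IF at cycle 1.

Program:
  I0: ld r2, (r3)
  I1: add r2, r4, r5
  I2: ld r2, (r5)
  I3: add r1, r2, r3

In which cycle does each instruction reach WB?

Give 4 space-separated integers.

I0 ld r2 <- r3: IF@1 ID@2 stall=0 (-) EX@3 MEM@4 WB@5
I1 add r2 <- r4,r5: IF@2 ID@3 stall=0 (-) EX@4 MEM@5 WB@6
I2 ld r2 <- r5: IF@3 ID@4 stall=0 (-) EX@5 MEM@6 WB@7
I3 add r1 <- r2,r3: IF@4 ID@5 stall=2 (RAW on I2.r2 (WB@7)) EX@8 MEM@9 WB@10

Answer: 5 6 7 10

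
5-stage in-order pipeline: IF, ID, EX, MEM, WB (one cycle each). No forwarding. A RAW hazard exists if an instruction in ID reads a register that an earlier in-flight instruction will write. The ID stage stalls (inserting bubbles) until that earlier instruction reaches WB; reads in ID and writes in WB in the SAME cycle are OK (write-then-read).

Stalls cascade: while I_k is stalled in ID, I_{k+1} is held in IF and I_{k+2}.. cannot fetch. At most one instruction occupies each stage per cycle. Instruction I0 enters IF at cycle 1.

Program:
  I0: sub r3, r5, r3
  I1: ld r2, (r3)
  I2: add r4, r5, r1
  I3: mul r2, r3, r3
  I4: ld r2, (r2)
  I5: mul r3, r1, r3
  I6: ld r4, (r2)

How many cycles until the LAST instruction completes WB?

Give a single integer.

I0 sub r3 <- r5,r3: IF@1 ID@2 stall=0 (-) EX@3 MEM@4 WB@5
I1 ld r2 <- r3: IF@2 ID@3 stall=2 (RAW on I0.r3 (WB@5)) EX@6 MEM@7 WB@8
I2 add r4 <- r5,r1: IF@3 ID@6 stall=0 (-) EX@7 MEM@8 WB@9
I3 mul r2 <- r3,r3: IF@6 ID@7 stall=0 (-) EX@8 MEM@9 WB@10
I4 ld r2 <- r2: IF@7 ID@8 stall=2 (RAW on I3.r2 (WB@10)) EX@11 MEM@12 WB@13
I5 mul r3 <- r1,r3: IF@8 ID@11 stall=0 (-) EX@12 MEM@13 WB@14
I6 ld r4 <- r2: IF@11 ID@12 stall=1 (RAW on I4.r2 (WB@13)) EX@14 MEM@15 WB@16

Answer: 16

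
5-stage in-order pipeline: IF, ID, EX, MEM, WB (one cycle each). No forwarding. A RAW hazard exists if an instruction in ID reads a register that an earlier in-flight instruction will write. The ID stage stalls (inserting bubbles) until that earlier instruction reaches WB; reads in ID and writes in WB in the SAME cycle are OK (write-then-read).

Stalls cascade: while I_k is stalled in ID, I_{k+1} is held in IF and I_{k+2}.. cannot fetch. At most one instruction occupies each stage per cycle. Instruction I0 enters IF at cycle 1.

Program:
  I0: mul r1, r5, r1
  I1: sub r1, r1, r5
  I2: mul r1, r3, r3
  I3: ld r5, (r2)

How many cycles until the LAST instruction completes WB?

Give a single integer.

Answer: 10

Derivation:
I0 mul r1 <- r5,r1: IF@1 ID@2 stall=0 (-) EX@3 MEM@4 WB@5
I1 sub r1 <- r1,r5: IF@2 ID@3 stall=2 (RAW on I0.r1 (WB@5)) EX@6 MEM@7 WB@8
I2 mul r1 <- r3,r3: IF@3 ID@6 stall=0 (-) EX@7 MEM@8 WB@9
I3 ld r5 <- r2: IF@6 ID@7 stall=0 (-) EX@8 MEM@9 WB@10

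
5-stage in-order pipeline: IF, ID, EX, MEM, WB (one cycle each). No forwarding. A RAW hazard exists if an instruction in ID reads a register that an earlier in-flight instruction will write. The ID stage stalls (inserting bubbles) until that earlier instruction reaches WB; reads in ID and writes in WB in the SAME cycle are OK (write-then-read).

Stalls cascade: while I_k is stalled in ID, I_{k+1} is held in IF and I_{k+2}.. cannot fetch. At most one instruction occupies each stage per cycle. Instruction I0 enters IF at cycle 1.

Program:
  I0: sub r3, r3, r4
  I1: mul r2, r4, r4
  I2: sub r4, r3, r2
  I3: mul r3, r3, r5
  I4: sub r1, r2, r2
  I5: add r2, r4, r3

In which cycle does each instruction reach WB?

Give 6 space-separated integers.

I0 sub r3 <- r3,r4: IF@1 ID@2 stall=0 (-) EX@3 MEM@4 WB@5
I1 mul r2 <- r4,r4: IF@2 ID@3 stall=0 (-) EX@4 MEM@5 WB@6
I2 sub r4 <- r3,r2: IF@3 ID@4 stall=2 (RAW on I1.r2 (WB@6)) EX@7 MEM@8 WB@9
I3 mul r3 <- r3,r5: IF@4 ID@7 stall=0 (-) EX@8 MEM@9 WB@10
I4 sub r1 <- r2,r2: IF@7 ID@8 stall=0 (-) EX@9 MEM@10 WB@11
I5 add r2 <- r4,r3: IF@8 ID@9 stall=1 (RAW on I3.r3 (WB@10)) EX@11 MEM@12 WB@13

Answer: 5 6 9 10 11 13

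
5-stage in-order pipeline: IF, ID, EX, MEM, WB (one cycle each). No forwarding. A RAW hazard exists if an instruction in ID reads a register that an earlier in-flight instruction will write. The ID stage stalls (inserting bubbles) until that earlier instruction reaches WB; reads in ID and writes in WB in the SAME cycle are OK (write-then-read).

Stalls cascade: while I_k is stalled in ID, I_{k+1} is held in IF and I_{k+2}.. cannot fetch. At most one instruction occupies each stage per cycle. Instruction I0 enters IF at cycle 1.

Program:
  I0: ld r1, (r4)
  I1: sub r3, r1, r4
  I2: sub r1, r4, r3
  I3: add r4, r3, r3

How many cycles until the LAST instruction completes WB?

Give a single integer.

I0 ld r1 <- r4: IF@1 ID@2 stall=0 (-) EX@3 MEM@4 WB@5
I1 sub r3 <- r1,r4: IF@2 ID@3 stall=2 (RAW on I0.r1 (WB@5)) EX@6 MEM@7 WB@8
I2 sub r1 <- r4,r3: IF@3 ID@6 stall=2 (RAW on I1.r3 (WB@8)) EX@9 MEM@10 WB@11
I3 add r4 <- r3,r3: IF@6 ID@9 stall=0 (-) EX@10 MEM@11 WB@12

Answer: 12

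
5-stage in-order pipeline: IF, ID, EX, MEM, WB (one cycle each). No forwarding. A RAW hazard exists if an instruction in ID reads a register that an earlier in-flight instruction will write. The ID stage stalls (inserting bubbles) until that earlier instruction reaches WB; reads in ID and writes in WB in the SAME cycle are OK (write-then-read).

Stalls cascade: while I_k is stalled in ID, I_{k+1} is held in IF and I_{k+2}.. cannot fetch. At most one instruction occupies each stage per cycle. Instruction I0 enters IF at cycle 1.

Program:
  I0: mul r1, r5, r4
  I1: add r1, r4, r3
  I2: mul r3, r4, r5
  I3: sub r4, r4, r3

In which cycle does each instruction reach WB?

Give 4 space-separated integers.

I0 mul r1 <- r5,r4: IF@1 ID@2 stall=0 (-) EX@3 MEM@4 WB@5
I1 add r1 <- r4,r3: IF@2 ID@3 stall=0 (-) EX@4 MEM@5 WB@6
I2 mul r3 <- r4,r5: IF@3 ID@4 stall=0 (-) EX@5 MEM@6 WB@7
I3 sub r4 <- r4,r3: IF@4 ID@5 stall=2 (RAW on I2.r3 (WB@7)) EX@8 MEM@9 WB@10

Answer: 5 6 7 10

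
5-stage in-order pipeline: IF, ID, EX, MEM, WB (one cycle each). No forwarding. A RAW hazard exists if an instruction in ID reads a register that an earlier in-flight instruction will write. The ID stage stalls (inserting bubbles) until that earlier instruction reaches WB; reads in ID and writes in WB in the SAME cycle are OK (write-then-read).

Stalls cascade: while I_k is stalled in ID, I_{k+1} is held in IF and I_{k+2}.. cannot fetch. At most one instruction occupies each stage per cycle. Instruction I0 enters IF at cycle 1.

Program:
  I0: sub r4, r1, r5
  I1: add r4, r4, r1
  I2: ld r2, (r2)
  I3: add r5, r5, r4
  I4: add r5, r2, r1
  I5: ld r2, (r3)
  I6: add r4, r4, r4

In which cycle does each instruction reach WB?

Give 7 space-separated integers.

I0 sub r4 <- r1,r5: IF@1 ID@2 stall=0 (-) EX@3 MEM@4 WB@5
I1 add r4 <- r4,r1: IF@2 ID@3 stall=2 (RAW on I0.r4 (WB@5)) EX@6 MEM@7 WB@8
I2 ld r2 <- r2: IF@3 ID@6 stall=0 (-) EX@7 MEM@8 WB@9
I3 add r5 <- r5,r4: IF@6 ID@7 stall=1 (RAW on I1.r4 (WB@8)) EX@9 MEM@10 WB@11
I4 add r5 <- r2,r1: IF@7 ID@9 stall=0 (-) EX@10 MEM@11 WB@12
I5 ld r2 <- r3: IF@9 ID@10 stall=0 (-) EX@11 MEM@12 WB@13
I6 add r4 <- r4,r4: IF@10 ID@11 stall=0 (-) EX@12 MEM@13 WB@14

Answer: 5 8 9 11 12 13 14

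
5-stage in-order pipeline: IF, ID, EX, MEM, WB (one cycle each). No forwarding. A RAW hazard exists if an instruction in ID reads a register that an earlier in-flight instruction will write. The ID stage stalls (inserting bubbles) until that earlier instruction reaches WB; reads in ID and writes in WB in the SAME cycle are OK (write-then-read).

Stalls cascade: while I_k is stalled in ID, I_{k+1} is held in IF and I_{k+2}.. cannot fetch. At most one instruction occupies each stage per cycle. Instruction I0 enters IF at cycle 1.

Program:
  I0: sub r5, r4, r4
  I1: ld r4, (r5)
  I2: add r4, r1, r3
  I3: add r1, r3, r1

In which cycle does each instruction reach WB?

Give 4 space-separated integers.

I0 sub r5 <- r4,r4: IF@1 ID@2 stall=0 (-) EX@3 MEM@4 WB@5
I1 ld r4 <- r5: IF@2 ID@3 stall=2 (RAW on I0.r5 (WB@5)) EX@6 MEM@7 WB@8
I2 add r4 <- r1,r3: IF@3 ID@6 stall=0 (-) EX@7 MEM@8 WB@9
I3 add r1 <- r3,r1: IF@6 ID@7 stall=0 (-) EX@8 MEM@9 WB@10

Answer: 5 8 9 10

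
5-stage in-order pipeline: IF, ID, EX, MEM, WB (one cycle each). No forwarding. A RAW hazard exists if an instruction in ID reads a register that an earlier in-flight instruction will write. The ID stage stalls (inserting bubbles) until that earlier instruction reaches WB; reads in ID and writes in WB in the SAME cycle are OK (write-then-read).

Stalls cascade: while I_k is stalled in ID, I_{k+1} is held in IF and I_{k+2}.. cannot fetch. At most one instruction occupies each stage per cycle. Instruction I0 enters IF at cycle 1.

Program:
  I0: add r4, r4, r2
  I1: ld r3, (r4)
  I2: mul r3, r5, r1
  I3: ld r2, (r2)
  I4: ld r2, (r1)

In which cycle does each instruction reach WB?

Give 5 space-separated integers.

Answer: 5 8 9 10 11

Derivation:
I0 add r4 <- r4,r2: IF@1 ID@2 stall=0 (-) EX@3 MEM@4 WB@5
I1 ld r3 <- r4: IF@2 ID@3 stall=2 (RAW on I0.r4 (WB@5)) EX@6 MEM@7 WB@8
I2 mul r3 <- r5,r1: IF@3 ID@6 stall=0 (-) EX@7 MEM@8 WB@9
I3 ld r2 <- r2: IF@6 ID@7 stall=0 (-) EX@8 MEM@9 WB@10
I4 ld r2 <- r1: IF@7 ID@8 stall=0 (-) EX@9 MEM@10 WB@11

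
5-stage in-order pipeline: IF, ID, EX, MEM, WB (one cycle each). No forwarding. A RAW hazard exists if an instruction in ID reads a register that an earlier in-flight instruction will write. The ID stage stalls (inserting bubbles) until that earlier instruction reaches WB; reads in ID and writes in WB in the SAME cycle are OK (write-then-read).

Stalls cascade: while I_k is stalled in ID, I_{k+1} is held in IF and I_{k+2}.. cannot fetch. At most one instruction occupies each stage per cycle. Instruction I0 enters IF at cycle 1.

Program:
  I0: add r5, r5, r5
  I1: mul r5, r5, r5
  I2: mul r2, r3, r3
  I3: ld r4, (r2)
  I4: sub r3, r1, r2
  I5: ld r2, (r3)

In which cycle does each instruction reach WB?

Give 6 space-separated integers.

I0 add r5 <- r5,r5: IF@1 ID@2 stall=0 (-) EX@3 MEM@4 WB@5
I1 mul r5 <- r5,r5: IF@2 ID@3 stall=2 (RAW on I0.r5 (WB@5)) EX@6 MEM@7 WB@8
I2 mul r2 <- r3,r3: IF@3 ID@6 stall=0 (-) EX@7 MEM@8 WB@9
I3 ld r4 <- r2: IF@6 ID@7 stall=2 (RAW on I2.r2 (WB@9)) EX@10 MEM@11 WB@12
I4 sub r3 <- r1,r2: IF@7 ID@10 stall=0 (-) EX@11 MEM@12 WB@13
I5 ld r2 <- r3: IF@10 ID@11 stall=2 (RAW on I4.r3 (WB@13)) EX@14 MEM@15 WB@16

Answer: 5 8 9 12 13 16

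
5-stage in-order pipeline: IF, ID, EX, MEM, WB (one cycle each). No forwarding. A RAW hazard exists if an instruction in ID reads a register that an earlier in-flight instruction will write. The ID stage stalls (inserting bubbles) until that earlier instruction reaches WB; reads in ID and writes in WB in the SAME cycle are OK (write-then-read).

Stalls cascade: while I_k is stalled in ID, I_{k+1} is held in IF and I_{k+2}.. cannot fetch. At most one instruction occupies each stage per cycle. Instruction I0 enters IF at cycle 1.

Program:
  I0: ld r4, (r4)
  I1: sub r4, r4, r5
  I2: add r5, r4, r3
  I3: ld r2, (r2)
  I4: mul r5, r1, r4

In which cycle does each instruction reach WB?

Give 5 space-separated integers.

I0 ld r4 <- r4: IF@1 ID@2 stall=0 (-) EX@3 MEM@4 WB@5
I1 sub r4 <- r4,r5: IF@2 ID@3 stall=2 (RAW on I0.r4 (WB@5)) EX@6 MEM@7 WB@8
I2 add r5 <- r4,r3: IF@3 ID@6 stall=2 (RAW on I1.r4 (WB@8)) EX@9 MEM@10 WB@11
I3 ld r2 <- r2: IF@6 ID@9 stall=0 (-) EX@10 MEM@11 WB@12
I4 mul r5 <- r1,r4: IF@9 ID@10 stall=0 (-) EX@11 MEM@12 WB@13

Answer: 5 8 11 12 13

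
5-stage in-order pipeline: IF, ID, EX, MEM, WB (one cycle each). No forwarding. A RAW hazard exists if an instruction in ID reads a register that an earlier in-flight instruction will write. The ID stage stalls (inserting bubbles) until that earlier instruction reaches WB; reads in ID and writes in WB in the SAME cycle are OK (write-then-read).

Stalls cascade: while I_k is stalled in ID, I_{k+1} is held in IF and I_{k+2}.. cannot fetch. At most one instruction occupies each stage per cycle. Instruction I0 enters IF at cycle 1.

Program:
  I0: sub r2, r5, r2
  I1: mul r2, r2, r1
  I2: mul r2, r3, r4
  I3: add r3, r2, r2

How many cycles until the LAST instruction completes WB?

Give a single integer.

I0 sub r2 <- r5,r2: IF@1 ID@2 stall=0 (-) EX@3 MEM@4 WB@5
I1 mul r2 <- r2,r1: IF@2 ID@3 stall=2 (RAW on I0.r2 (WB@5)) EX@6 MEM@7 WB@8
I2 mul r2 <- r3,r4: IF@3 ID@6 stall=0 (-) EX@7 MEM@8 WB@9
I3 add r3 <- r2,r2: IF@6 ID@7 stall=2 (RAW on I2.r2 (WB@9)) EX@10 MEM@11 WB@12

Answer: 12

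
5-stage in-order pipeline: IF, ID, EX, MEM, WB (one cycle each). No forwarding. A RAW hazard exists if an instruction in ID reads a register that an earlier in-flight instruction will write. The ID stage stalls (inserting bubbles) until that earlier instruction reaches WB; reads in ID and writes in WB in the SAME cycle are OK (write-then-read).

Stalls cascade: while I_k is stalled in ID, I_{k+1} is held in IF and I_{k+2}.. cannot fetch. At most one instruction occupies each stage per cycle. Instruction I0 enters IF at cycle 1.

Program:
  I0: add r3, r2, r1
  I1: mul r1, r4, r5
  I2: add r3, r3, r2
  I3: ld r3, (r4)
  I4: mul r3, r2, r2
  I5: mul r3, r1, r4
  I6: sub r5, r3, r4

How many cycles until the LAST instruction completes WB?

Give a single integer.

Answer: 14

Derivation:
I0 add r3 <- r2,r1: IF@1 ID@2 stall=0 (-) EX@3 MEM@4 WB@5
I1 mul r1 <- r4,r5: IF@2 ID@3 stall=0 (-) EX@4 MEM@5 WB@6
I2 add r3 <- r3,r2: IF@3 ID@4 stall=1 (RAW on I0.r3 (WB@5)) EX@6 MEM@7 WB@8
I3 ld r3 <- r4: IF@4 ID@6 stall=0 (-) EX@7 MEM@8 WB@9
I4 mul r3 <- r2,r2: IF@6 ID@7 stall=0 (-) EX@8 MEM@9 WB@10
I5 mul r3 <- r1,r4: IF@7 ID@8 stall=0 (-) EX@9 MEM@10 WB@11
I6 sub r5 <- r3,r4: IF@8 ID@9 stall=2 (RAW on I5.r3 (WB@11)) EX@12 MEM@13 WB@14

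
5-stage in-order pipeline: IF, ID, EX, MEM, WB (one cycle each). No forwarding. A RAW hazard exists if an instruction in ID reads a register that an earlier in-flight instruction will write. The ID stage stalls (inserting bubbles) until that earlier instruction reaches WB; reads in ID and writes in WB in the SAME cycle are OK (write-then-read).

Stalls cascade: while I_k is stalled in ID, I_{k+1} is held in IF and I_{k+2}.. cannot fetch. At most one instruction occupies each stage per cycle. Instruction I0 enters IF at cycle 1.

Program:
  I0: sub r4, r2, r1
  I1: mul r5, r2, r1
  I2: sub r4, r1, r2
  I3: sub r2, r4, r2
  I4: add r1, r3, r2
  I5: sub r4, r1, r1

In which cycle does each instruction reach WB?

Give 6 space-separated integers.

I0 sub r4 <- r2,r1: IF@1 ID@2 stall=0 (-) EX@3 MEM@4 WB@5
I1 mul r5 <- r2,r1: IF@2 ID@3 stall=0 (-) EX@4 MEM@5 WB@6
I2 sub r4 <- r1,r2: IF@3 ID@4 stall=0 (-) EX@5 MEM@6 WB@7
I3 sub r2 <- r4,r2: IF@4 ID@5 stall=2 (RAW on I2.r4 (WB@7)) EX@8 MEM@9 WB@10
I4 add r1 <- r3,r2: IF@5 ID@8 stall=2 (RAW on I3.r2 (WB@10)) EX@11 MEM@12 WB@13
I5 sub r4 <- r1,r1: IF@8 ID@11 stall=2 (RAW on I4.r1 (WB@13)) EX@14 MEM@15 WB@16

Answer: 5 6 7 10 13 16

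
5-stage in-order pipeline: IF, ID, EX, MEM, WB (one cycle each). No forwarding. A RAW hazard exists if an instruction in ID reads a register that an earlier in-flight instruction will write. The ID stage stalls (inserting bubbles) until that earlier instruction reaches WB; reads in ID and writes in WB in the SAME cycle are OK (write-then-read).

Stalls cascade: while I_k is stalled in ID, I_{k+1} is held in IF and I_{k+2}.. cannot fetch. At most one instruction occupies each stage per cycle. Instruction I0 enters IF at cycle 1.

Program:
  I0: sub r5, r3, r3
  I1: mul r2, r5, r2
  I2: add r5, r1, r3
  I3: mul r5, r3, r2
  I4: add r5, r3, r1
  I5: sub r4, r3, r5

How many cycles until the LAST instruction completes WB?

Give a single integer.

I0 sub r5 <- r3,r3: IF@1 ID@2 stall=0 (-) EX@3 MEM@4 WB@5
I1 mul r2 <- r5,r2: IF@2 ID@3 stall=2 (RAW on I0.r5 (WB@5)) EX@6 MEM@7 WB@8
I2 add r5 <- r1,r3: IF@3 ID@6 stall=0 (-) EX@7 MEM@8 WB@9
I3 mul r5 <- r3,r2: IF@6 ID@7 stall=1 (RAW on I1.r2 (WB@8)) EX@9 MEM@10 WB@11
I4 add r5 <- r3,r1: IF@7 ID@9 stall=0 (-) EX@10 MEM@11 WB@12
I5 sub r4 <- r3,r5: IF@9 ID@10 stall=2 (RAW on I4.r5 (WB@12)) EX@13 MEM@14 WB@15

Answer: 15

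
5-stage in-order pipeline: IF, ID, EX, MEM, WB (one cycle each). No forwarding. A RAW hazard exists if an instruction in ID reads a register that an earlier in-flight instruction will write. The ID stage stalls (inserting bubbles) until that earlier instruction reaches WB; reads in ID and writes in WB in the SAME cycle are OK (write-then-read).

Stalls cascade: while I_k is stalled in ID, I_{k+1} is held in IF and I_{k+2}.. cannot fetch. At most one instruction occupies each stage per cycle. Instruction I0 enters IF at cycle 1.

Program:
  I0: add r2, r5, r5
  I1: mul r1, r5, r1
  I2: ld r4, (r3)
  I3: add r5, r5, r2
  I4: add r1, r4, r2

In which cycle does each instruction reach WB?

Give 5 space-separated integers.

Answer: 5 6 7 8 10

Derivation:
I0 add r2 <- r5,r5: IF@1 ID@2 stall=0 (-) EX@3 MEM@4 WB@5
I1 mul r1 <- r5,r1: IF@2 ID@3 stall=0 (-) EX@4 MEM@5 WB@6
I2 ld r4 <- r3: IF@3 ID@4 stall=0 (-) EX@5 MEM@6 WB@7
I3 add r5 <- r5,r2: IF@4 ID@5 stall=0 (-) EX@6 MEM@7 WB@8
I4 add r1 <- r4,r2: IF@5 ID@6 stall=1 (RAW on I2.r4 (WB@7)) EX@8 MEM@9 WB@10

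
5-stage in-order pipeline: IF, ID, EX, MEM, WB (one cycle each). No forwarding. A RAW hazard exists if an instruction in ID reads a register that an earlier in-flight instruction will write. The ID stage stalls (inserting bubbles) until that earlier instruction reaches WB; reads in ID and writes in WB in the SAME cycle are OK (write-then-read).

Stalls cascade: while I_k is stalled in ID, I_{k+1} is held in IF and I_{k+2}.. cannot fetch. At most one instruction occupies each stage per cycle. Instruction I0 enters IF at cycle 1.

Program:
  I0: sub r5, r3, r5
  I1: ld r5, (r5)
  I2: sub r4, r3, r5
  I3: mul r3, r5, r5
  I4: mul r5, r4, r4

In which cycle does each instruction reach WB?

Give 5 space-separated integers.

Answer: 5 8 11 12 14

Derivation:
I0 sub r5 <- r3,r5: IF@1 ID@2 stall=0 (-) EX@3 MEM@4 WB@5
I1 ld r5 <- r5: IF@2 ID@3 stall=2 (RAW on I0.r5 (WB@5)) EX@6 MEM@7 WB@8
I2 sub r4 <- r3,r5: IF@3 ID@6 stall=2 (RAW on I1.r5 (WB@8)) EX@9 MEM@10 WB@11
I3 mul r3 <- r5,r5: IF@6 ID@9 stall=0 (-) EX@10 MEM@11 WB@12
I4 mul r5 <- r4,r4: IF@9 ID@10 stall=1 (RAW on I2.r4 (WB@11)) EX@12 MEM@13 WB@14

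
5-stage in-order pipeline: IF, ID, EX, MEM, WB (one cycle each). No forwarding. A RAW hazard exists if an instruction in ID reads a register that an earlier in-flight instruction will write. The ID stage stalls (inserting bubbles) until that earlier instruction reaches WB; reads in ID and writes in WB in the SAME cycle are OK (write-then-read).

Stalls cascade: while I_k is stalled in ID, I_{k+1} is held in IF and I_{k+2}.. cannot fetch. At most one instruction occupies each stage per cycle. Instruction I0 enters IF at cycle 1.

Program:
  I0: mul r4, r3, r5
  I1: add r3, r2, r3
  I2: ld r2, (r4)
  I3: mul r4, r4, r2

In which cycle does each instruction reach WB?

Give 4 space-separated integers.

Answer: 5 6 8 11

Derivation:
I0 mul r4 <- r3,r5: IF@1 ID@2 stall=0 (-) EX@3 MEM@4 WB@5
I1 add r3 <- r2,r3: IF@2 ID@3 stall=0 (-) EX@4 MEM@5 WB@6
I2 ld r2 <- r4: IF@3 ID@4 stall=1 (RAW on I0.r4 (WB@5)) EX@6 MEM@7 WB@8
I3 mul r4 <- r4,r2: IF@4 ID@6 stall=2 (RAW on I2.r2 (WB@8)) EX@9 MEM@10 WB@11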